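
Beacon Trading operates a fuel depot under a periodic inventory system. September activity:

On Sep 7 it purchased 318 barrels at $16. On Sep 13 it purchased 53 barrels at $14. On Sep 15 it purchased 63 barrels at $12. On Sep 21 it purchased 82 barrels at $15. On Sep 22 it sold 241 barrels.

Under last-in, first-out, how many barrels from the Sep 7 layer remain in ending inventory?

Sep 22, 241 sold [LIFO — newest first]: 82 @ $15 + 63 @ $12 + 53 @ $14 + 43 @ $16 = $3,416
Ending inventory: 275 @ $16 = $4,400

275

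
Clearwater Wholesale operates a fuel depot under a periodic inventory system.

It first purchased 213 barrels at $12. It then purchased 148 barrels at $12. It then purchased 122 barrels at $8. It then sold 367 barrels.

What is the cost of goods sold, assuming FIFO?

Sale 1 (367) [FIFO — oldest first]: 213 @ $12 + 148 @ $12 + 6 @ $8 = $4,380
Ending inventory: 116 @ $8 = $928

COGS = $4,380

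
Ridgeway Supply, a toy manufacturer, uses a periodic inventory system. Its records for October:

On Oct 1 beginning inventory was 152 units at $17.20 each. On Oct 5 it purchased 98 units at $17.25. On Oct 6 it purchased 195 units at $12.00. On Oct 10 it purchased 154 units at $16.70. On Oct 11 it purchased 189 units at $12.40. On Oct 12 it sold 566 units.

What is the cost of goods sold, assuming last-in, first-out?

COGS = $7,738.40

Oct 12, 566 sold [LIFO — newest first]: 189 @ $12.40 + 154 @ $16.70 + 195 @ $12.00 + 28 @ $17.25 = $7,738.40
Ending inventory: 152 @ $17.20 + 70 @ $17.25 = $3,821.90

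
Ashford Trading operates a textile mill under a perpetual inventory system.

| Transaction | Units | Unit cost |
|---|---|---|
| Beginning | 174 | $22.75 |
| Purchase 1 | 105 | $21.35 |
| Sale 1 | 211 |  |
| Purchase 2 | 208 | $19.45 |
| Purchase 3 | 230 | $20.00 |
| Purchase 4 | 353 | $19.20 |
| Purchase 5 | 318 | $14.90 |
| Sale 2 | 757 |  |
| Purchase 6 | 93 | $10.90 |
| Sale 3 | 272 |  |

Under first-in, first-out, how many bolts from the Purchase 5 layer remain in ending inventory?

148

Sale 1 (211) [FIFO — oldest first]: 174 @ $22.75 + 37 @ $21.35 = $4,748.45
Sale 2 (757) [FIFO — oldest first]: 68 @ $21.35 + 208 @ $19.45 + 230 @ $20.00 + 251 @ $19.20 = $14,916.60
Sale 3 (272) [FIFO — oldest first]: 102 @ $19.20 + 170 @ $14.90 = $4,491.40
Total COGS = $4,748.45 + $14,916.60 + $4,491.40 = $24,156.45
Ending inventory: 148 @ $14.90 + 93 @ $10.90 = $3,218.90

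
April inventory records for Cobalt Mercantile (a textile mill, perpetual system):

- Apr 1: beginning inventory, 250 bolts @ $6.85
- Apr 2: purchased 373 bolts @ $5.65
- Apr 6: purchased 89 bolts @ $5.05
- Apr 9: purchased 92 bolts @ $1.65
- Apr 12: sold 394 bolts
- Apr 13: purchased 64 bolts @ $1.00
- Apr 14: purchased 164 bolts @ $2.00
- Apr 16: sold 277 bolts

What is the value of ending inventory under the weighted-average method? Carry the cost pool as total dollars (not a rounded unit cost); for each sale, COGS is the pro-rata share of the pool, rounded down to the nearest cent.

Ending inventory = $1,497.53

After Apr 1: 250 on hand, pool $1,712.50 (≈ $6.8500 each)
After Apr 2: 623 on hand, pool $3,819.95 (≈ $6.1315 each)
After Apr 6: 712 on hand, pool $4,269.40 (≈ $5.9963 each)
After Apr 9: 804 on hand, pool $4,421.20 (≈ $5.4990 each)
Apr 12, sell 394: 394/804 × $4,421.20 → $2,166.60
After Apr 13: 474 on hand, pool $2,318.60 (≈ $4.8916 each)
After Apr 14: 638 on hand, pool $2,646.60 (≈ $4.1483 each)
Apr 16, sell 277: 277/638 × $2,646.60 → $1,149.07
Total COGS = $2,166.60 + $1,149.07 = $3,315.67
Ending inventory (cost pool remaining) = $1,497.53
Check: goods available $4,813.20 = COGS $3,315.67 + ending $1,497.53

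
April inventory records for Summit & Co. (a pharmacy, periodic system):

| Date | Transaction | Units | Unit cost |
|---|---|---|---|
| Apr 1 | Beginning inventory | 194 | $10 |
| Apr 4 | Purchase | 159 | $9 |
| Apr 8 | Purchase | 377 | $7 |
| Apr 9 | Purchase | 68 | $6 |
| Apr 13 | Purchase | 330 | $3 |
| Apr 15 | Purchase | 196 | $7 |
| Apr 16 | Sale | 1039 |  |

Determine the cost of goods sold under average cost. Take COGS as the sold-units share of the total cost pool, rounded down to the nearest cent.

Apr 16, sell 1039: 1039/1324 × $8,780.00 → $6,890.04
Ending inventory (cost pool remaining) = $1,889.96
Check: goods available $8,780.00 = COGS $6,890.04 + ending $1,889.96

COGS = $6,890.04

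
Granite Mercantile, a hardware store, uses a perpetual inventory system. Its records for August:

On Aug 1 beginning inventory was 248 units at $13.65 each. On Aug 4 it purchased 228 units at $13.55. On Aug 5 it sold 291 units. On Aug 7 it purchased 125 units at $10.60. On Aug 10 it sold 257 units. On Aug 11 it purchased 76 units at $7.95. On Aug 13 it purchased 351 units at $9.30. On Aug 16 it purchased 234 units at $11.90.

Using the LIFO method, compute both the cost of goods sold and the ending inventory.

COGS = $7,076.15; ending inventory = $7,376.55

Aug 5, 291 sold [LIFO — newest first]: 228 @ $13.55 + 63 @ $13.65 = $3,949.35
Aug 10, 257 sold [LIFO — newest first]: 125 @ $10.60 + 132 @ $13.65 = $3,126.80
Total COGS = $3,949.35 + $3,126.80 = $7,076.15
Ending inventory: 53 @ $13.65 + 76 @ $7.95 + 351 @ $9.30 + 234 @ $11.90 = $7,376.55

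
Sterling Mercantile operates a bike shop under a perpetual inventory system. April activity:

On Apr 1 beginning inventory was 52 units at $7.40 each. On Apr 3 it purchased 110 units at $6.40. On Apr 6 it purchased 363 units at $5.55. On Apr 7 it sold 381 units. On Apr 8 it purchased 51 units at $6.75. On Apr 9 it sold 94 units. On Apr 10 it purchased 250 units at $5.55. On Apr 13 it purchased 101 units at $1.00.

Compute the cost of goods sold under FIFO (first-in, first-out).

Apr 7, 381 sold [FIFO — oldest first]: 52 @ $7.40 + 110 @ $6.40 + 219 @ $5.55 = $2,304.25
Apr 9, 94 sold [FIFO — oldest first]: 94 @ $5.55 = $521.70
Total COGS = $2,304.25 + $521.70 = $2,825.95
Ending inventory: 50 @ $5.55 + 51 @ $6.75 + 250 @ $5.55 + 101 @ $1.00 = $2,110.25
Check: goods available $4,936.20 = COGS $2,825.95 + ending $2,110.25

COGS = $2,825.95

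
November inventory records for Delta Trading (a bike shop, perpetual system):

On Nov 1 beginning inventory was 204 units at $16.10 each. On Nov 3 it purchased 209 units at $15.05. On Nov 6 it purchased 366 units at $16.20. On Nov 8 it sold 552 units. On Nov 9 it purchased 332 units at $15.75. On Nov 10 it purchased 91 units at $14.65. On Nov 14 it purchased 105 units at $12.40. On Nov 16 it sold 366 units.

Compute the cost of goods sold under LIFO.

Nov 8, 552 sold [LIFO — newest first]: 366 @ $16.20 + 186 @ $15.05 = $8,728.50
Nov 16, 366 sold [LIFO — newest first]: 105 @ $12.40 + 91 @ $14.65 + 170 @ $15.75 = $5,312.65
Total COGS = $8,728.50 + $5,312.65 = $14,041.15
Ending inventory: 204 @ $16.10 + 23 @ $15.05 + 162 @ $15.75 = $6,182.05
Check: goods available $20,223.20 = COGS $14,041.15 + ending $6,182.05

COGS = $14,041.15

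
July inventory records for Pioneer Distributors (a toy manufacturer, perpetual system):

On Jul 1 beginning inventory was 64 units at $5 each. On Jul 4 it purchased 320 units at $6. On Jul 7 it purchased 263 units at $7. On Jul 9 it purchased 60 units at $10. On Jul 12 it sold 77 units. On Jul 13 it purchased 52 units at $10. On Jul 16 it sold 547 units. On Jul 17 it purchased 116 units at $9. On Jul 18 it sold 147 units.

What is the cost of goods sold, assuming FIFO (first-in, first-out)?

COGS = $5,309

Jul 12, 77 sold [FIFO — oldest first]: 64 @ $5 + 13 @ $6 = $398
Jul 16, 547 sold [FIFO — oldest first]: 307 @ $6 + 240 @ $7 = $3,522
Jul 18, 147 sold [FIFO — oldest first]: 23 @ $7 + 60 @ $10 + 52 @ $10 + 12 @ $9 = $1,389
Total COGS = $398 + $3,522 + $1,389 = $5,309
Ending inventory: 104 @ $9 = $936
Check: goods available $6,245 = COGS $5,309 + ending $936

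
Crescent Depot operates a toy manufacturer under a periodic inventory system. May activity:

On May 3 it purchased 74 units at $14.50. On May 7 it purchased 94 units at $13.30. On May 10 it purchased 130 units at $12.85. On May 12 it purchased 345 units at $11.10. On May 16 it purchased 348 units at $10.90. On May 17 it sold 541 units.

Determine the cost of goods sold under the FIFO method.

COGS = $6,691.00

May 17, 541 sold [FIFO — oldest first]: 74 @ $14.50 + 94 @ $13.30 + 130 @ $12.85 + 243 @ $11.10 = $6,691.00
Ending inventory: 102 @ $11.10 + 348 @ $10.90 = $4,925.40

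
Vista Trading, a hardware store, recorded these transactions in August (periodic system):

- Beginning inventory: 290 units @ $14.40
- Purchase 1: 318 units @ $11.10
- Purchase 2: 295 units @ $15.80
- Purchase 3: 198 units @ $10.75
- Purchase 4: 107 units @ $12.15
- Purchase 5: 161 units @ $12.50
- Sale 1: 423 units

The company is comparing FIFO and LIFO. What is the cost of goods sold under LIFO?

COGS = $4,978.80

FIFO COGS: 290 @ $14.40 + 133 @ $11.10 = $5,652.30
LIFO COGS: 161 @ $12.50 + 107 @ $12.15 + 155 @ $10.75 = $4,978.80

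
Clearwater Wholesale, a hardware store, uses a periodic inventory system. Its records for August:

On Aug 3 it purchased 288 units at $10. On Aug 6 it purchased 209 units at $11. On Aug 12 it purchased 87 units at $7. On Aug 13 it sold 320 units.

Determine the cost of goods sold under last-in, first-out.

COGS = $3,148

Aug 13, 320 sold [LIFO — newest first]: 87 @ $7 + 209 @ $11 + 24 @ $10 = $3,148
Ending inventory: 264 @ $10 = $2,640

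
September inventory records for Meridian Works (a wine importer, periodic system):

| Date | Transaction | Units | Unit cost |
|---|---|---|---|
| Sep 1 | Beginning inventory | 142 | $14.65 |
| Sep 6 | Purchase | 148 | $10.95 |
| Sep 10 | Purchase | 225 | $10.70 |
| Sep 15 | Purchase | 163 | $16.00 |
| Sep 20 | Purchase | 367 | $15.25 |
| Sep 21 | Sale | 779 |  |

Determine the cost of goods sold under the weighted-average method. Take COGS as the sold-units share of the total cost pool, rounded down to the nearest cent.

Sep 21, sell 779: 779/1045 × $14,313.15 → $10,669.80
Ending inventory (cost pool remaining) = $3,643.35

COGS = $10,669.80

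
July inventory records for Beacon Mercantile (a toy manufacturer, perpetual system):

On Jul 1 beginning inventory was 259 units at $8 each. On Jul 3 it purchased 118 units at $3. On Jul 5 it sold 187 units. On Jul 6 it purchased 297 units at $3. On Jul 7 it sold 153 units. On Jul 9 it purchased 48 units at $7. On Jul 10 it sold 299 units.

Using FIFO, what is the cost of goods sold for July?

Jul 5, 187 sold [FIFO — oldest first]: 187 @ $8 = $1,496
Jul 7, 153 sold [FIFO — oldest first]: 72 @ $8 + 81 @ $3 = $819
Jul 10, 299 sold [FIFO — oldest first]: 37 @ $3 + 262 @ $3 = $897
Total COGS = $1,496 + $819 + $897 = $3,212
Ending inventory: 35 @ $3 + 48 @ $7 = $441
Check: goods available $3,653 = COGS $3,212 + ending $441

COGS = $3,212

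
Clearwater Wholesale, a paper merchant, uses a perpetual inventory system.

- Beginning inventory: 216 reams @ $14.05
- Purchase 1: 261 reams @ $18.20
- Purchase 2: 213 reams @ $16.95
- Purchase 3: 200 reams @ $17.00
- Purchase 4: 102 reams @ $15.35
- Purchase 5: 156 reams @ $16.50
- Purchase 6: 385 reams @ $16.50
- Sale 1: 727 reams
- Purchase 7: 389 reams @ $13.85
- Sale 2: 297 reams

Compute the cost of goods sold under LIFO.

COGS = $16,033.65

Sale 1 (727) [LIFO — newest first]: 385 @ $16.50 + 156 @ $16.50 + 102 @ $15.35 + 84 @ $17.00 = $11,920.20
Sale 2 (297) [LIFO — newest first]: 297 @ $13.85 = $4,113.45
Total COGS = $11,920.20 + $4,113.45 = $16,033.65
Ending inventory: 216 @ $14.05 + 261 @ $18.20 + 213 @ $16.95 + 116 @ $17.00 + 92 @ $13.85 = $14,641.55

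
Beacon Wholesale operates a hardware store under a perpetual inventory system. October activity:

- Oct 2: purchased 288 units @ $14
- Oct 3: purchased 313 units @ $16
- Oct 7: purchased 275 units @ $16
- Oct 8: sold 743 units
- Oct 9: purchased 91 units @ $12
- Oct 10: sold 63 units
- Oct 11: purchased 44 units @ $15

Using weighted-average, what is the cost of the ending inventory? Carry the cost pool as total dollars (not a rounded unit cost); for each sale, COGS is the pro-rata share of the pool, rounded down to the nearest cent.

Ending inventory = $2,911.53

After Oct 2: 288 on hand, pool $4,032.00 (≈ $14.0000 each)
After Oct 3: 601 on hand, pool $9,040.00 (≈ $15.0416 each)
After Oct 7: 876 on hand, pool $13,440.00 (≈ $15.3425 each)
Oct 8, sell 743: 743/876 × $13,440.00 → $11,399.45
After Oct 9: 224 on hand, pool $3,132.55 (≈ $13.9846 each)
Oct 10, sell 63: 63/224 × $3,132.55 → $881.02
After Oct 11: 205 on hand, pool $2,911.53 (≈ $14.2026 each)
Total COGS = $11,399.45 + $881.02 = $12,280.47
Ending inventory (cost pool remaining) = $2,911.53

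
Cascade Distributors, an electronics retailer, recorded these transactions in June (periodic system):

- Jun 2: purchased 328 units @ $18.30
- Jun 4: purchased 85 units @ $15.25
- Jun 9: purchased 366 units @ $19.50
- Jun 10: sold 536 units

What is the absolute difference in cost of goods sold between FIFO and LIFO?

FIFO COGS: 328 @ $18.30 + 85 @ $15.25 + 123 @ $19.50 = $9,697.15
LIFO COGS: 366 @ $19.50 + 85 @ $15.25 + 85 @ $18.30 = $9,988.75
Difference = |$9,697.15 − $9,988.75| = $291.60

$291.60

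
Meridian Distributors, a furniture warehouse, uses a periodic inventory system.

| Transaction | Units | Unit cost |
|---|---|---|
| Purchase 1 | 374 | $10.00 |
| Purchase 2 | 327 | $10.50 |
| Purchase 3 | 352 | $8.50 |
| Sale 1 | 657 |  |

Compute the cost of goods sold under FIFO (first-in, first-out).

COGS = $6,711.50

Sale 1 (657) [FIFO — oldest first]: 374 @ $10.00 + 283 @ $10.50 = $6,711.50
Ending inventory: 44 @ $10.50 + 352 @ $8.50 = $3,454.00
Check: goods available $10,165.50 = COGS $6,711.50 + ending $3,454.00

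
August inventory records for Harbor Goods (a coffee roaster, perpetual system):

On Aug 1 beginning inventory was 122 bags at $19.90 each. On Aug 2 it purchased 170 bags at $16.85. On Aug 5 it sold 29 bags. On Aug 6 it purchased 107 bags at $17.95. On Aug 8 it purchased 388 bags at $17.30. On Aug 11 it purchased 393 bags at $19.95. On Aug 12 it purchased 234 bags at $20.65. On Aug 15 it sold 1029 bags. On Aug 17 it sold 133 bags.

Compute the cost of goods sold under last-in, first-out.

COGS = $22,468.15

Aug 5, 29 sold [LIFO — newest first]: 29 @ $16.85 = $488.65
Aug 15, 1029 sold [LIFO — newest first]: 234 @ $20.65 + 393 @ $19.95 + 388 @ $17.30 + 14 @ $17.95 = $19,636.15
Aug 17, 133 sold [LIFO — newest first]: 93 @ $17.95 + 40 @ $16.85 = $2,343.35
Total COGS = $488.65 + $19,636.15 + $2,343.35 = $22,468.15
Ending inventory: 122 @ $19.90 + 101 @ $16.85 = $4,129.65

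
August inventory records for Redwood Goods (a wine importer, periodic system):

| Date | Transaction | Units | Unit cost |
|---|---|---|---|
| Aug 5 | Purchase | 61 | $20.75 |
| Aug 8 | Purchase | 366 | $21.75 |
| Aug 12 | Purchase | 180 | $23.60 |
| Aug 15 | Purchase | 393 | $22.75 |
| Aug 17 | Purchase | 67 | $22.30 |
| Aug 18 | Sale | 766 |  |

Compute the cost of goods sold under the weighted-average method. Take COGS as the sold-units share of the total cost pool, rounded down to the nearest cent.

COGS = $17,164.35

Aug 18, sell 766: 766/1067 × $23,909.10 → $17,164.35
Ending inventory (cost pool remaining) = $6,744.75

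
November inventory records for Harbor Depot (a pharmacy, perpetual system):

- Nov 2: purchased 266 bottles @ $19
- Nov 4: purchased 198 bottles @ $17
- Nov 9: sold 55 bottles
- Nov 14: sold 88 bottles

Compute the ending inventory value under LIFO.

Ending inventory = $5,989

Nov 9, 55 sold [LIFO — newest first]: 55 @ $17 = $935
Nov 14, 88 sold [LIFO — newest first]: 88 @ $17 = $1,496
Total COGS = $935 + $1,496 = $2,431
Ending inventory: 266 @ $19 + 55 @ $17 = $5,989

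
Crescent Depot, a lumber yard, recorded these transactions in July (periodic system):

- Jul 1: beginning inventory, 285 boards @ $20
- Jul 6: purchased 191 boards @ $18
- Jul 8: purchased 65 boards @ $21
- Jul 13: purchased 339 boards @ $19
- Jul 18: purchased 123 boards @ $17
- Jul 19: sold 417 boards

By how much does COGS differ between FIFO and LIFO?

$399

FIFO COGS: 285 @ $20 + 132 @ $18 = $8,076
LIFO COGS: 123 @ $17 + 294 @ $19 = $7,677
Difference = |$8,076 − $7,677| = $399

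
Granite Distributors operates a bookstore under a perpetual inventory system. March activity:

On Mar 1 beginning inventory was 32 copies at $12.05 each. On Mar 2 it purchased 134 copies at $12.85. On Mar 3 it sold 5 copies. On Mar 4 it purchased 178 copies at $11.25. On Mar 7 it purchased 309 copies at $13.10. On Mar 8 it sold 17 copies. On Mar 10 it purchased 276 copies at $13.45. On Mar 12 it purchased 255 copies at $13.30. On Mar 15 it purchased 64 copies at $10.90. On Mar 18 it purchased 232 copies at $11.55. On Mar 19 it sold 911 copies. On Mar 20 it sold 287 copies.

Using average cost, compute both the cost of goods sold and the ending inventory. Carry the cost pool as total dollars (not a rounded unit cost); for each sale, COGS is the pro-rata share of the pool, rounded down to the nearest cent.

COGS = $15,364.19; ending inventory = $3,274.61

After Mar 1: 32 on hand, pool $385.60 (≈ $12.0500 each)
After Mar 2: 166 on hand, pool $2,107.50 (≈ $12.6958 each)
Mar 3, sell 5: 5/166 × $2,107.50 → $63.47
After Mar 4: 339 on hand, pool $4,046.53 (≈ $11.9367 each)
After Mar 7: 648 on hand, pool $8,094.43 (≈ $12.4914 each)
Mar 8, sell 17: 17/648 × $8,094.43 → $212.35
After Mar 10: 907 on hand, pool $11,594.28 (≈ $12.7831 each)
After Mar 12: 1162 on hand, pool $14,985.78 (≈ $12.8965 each)
After Mar 15: 1226 on hand, pool $15,683.38 (≈ $12.7923 each)
After Mar 18: 1458 on hand, pool $18,362.98 (≈ $12.5946 each)
Mar 19, sell 911: 911/1458 × $18,362.98 → $11,473.71
Mar 20, sell 287: 287/547 × $6,889.27 → $3,614.66
Total COGS = $63.47 + $212.35 + $11,473.71 + $3,614.66 = $15,364.19
Ending inventory (cost pool remaining) = $3,274.61
Check: goods available $18,638.80 = COGS $15,364.19 + ending $3,274.61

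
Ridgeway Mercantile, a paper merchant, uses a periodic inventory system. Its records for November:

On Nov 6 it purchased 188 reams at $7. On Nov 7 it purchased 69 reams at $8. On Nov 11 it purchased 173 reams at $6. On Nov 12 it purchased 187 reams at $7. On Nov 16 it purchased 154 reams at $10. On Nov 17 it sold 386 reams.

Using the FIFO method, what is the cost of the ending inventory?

Ending inventory = $3,113

Nov 17, 386 sold [FIFO — oldest first]: 188 @ $7 + 69 @ $8 + 129 @ $6 = $2,642
Ending inventory: 44 @ $6 + 187 @ $7 + 154 @ $10 = $3,113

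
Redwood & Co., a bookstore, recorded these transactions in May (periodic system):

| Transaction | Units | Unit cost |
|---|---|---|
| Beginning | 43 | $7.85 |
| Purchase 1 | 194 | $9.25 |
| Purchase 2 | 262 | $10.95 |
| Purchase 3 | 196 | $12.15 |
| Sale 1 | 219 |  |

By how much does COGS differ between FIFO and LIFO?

FIFO COGS: 43 @ $7.85 + 176 @ $9.25 = $1,965.55
LIFO COGS: 196 @ $12.15 + 23 @ $10.95 = $2,633.25
Difference = |$1,965.55 − $2,633.25| = $667.70

$667.70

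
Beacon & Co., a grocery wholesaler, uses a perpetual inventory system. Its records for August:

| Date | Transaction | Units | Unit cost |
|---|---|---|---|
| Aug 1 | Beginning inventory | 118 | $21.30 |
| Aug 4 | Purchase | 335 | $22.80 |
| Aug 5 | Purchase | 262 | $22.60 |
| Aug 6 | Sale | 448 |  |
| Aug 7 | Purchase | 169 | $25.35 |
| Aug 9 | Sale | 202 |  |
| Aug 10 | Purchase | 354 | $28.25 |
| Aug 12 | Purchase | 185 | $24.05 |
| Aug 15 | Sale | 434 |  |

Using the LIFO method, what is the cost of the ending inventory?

Aug 6, 448 sold [LIFO — newest first]: 262 @ $22.60 + 186 @ $22.80 = $10,162.00
Aug 9, 202 sold [LIFO — newest first]: 169 @ $25.35 + 33 @ $22.80 = $5,036.55
Aug 15, 434 sold [LIFO — newest first]: 185 @ $24.05 + 249 @ $28.25 = $11,483.50
Total COGS = $10,162.00 + $5,036.55 + $11,483.50 = $26,682.05
Ending inventory: 118 @ $21.30 + 116 @ $22.80 + 105 @ $28.25 = $8,124.45

Ending inventory = $8,124.45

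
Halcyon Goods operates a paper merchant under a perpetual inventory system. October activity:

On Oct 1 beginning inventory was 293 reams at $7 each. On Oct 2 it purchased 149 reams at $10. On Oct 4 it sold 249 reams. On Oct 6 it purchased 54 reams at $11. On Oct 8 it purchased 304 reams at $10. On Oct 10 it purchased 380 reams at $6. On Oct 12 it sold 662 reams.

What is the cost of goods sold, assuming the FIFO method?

Oct 4, 249 sold [FIFO — oldest first]: 249 @ $7 = $1,743
Oct 12, 662 sold [FIFO — oldest first]: 44 @ $7 + 149 @ $10 + 54 @ $11 + 304 @ $10 + 111 @ $6 = $6,098
Total COGS = $1,743 + $6,098 = $7,841
Ending inventory: 269 @ $6 = $1,614

COGS = $7,841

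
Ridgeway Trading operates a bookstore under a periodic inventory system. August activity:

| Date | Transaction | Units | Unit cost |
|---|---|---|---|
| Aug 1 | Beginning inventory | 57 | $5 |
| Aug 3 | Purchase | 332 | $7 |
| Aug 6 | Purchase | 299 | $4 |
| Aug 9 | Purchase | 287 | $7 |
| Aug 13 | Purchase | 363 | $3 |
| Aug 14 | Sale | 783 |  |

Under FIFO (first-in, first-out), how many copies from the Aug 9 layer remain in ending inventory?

192

Aug 14, 783 sold [FIFO — oldest first]: 57 @ $5 + 332 @ $7 + 299 @ $4 + 95 @ $7 = $4,470
Ending inventory: 192 @ $7 + 363 @ $3 = $2,433
Check: goods available $6,903 = COGS $4,470 + ending $2,433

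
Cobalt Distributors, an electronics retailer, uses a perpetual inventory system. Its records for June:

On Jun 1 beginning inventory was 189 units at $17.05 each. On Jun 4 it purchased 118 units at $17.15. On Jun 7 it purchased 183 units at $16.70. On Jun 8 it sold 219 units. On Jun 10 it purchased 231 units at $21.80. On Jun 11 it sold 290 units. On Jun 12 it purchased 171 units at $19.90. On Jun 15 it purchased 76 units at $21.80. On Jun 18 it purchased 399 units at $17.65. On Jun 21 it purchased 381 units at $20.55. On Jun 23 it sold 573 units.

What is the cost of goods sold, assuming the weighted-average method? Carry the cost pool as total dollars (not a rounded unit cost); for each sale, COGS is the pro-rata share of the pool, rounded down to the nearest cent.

COGS = $20,370.33

After Jun 1: 189 on hand, pool $3,222.45 (≈ $17.0500 each)
After Jun 4: 307 on hand, pool $5,246.15 (≈ $17.0884 each)
After Jun 7: 490 on hand, pool $8,302.25 (≈ $16.9434 each)
Jun 8, sell 219: 219/490 × $8,302.25 → $3,710.59
After Jun 10: 502 on hand, pool $9,627.46 (≈ $19.1782 each)
Jun 11, sell 290: 290/502 × $9,627.46 → $5,561.68
After Jun 12: 383 on hand, pool $7,468.68 (≈ $19.5005 each)
After Jun 15: 459 on hand, pool $9,125.48 (≈ $19.8812 each)
After Jun 18: 858 on hand, pool $16,167.83 (≈ $18.8436 each)
After Jun 21: 1239 on hand, pool $23,997.38 (≈ $19.3683 each)
Jun 23, sell 573: 573/1239 × $23,997.38 → $11,098.06
Total COGS = $3,710.59 + $5,561.68 + $11,098.06 = $20,370.33
Ending inventory (cost pool remaining) = $12,899.32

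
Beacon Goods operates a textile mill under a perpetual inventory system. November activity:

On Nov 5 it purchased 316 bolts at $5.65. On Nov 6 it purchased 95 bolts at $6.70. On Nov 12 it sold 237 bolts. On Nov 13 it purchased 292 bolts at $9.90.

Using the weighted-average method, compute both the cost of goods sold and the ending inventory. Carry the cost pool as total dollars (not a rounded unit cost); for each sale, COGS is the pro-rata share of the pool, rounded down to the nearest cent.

After Nov 5: 316 on hand, pool $1,785.40 (≈ $5.6500 each)
After Nov 6: 411 on hand, pool $2,421.90 (≈ $5.8927 each)
Nov 12, sell 237: 237/411 × $2,421.90 → $1,396.57
After Nov 13: 466 on hand, pool $3,916.13 (≈ $8.4037 each)
Ending inventory (cost pool remaining) = $3,916.13
Check: goods available $5,312.70 = COGS $1,396.57 + ending $3,916.13

COGS = $1,396.57; ending inventory = $3,916.13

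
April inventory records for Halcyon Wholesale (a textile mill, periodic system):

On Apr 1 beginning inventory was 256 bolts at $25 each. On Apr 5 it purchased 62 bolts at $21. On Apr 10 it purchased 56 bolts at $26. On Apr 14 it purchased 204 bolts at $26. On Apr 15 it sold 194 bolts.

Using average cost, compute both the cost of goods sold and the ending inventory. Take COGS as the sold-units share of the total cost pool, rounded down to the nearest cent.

COGS = $4,854.02; ending inventory = $9,607.98

Apr 15, sell 194: 194/578 × $14,462.00 → $4,854.02
Ending inventory (cost pool remaining) = $9,607.98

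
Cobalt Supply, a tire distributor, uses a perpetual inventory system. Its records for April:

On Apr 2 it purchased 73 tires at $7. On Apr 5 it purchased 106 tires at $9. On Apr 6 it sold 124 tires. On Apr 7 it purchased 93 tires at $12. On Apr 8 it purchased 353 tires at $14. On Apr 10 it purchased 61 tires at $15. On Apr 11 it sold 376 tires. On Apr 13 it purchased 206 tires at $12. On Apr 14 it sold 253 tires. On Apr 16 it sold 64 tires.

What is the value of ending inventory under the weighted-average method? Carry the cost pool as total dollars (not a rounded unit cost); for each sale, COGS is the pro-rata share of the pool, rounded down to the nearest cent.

Ending inventory = $943.01

After Apr 2: 73 on hand, pool $511.00 (≈ $7.0000 each)
After Apr 5: 179 on hand, pool $1,465.00 (≈ $8.1844 each)
Apr 6, sell 124: 124/179 × $1,465.00 → $1,014.86
After Apr 7: 148 on hand, pool $1,566.14 (≈ $10.5820 each)
After Apr 8: 501 on hand, pool $6,508.14 (≈ $12.9903 each)
After Apr 10: 562 on hand, pool $7,423.14 (≈ $13.2084 each)
Apr 11, sell 376: 376/562 × $7,423.14 → $4,966.37
After Apr 13: 392 on hand, pool $4,928.77 (≈ $12.5734 each)
Apr 14, sell 253: 253/392 × $4,928.77 → $3,181.06
Apr 16, sell 64: 64/139 × $1,747.71 → $804.70
Total COGS = $1,014.86 + $4,966.37 + $3,181.06 + $804.70 = $9,966.99
Ending inventory (cost pool remaining) = $943.01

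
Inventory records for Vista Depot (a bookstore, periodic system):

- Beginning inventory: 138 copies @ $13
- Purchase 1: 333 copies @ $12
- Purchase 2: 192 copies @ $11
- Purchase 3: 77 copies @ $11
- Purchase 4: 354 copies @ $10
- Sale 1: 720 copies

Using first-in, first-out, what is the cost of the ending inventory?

Sale 1 (720) [FIFO — oldest first]: 138 @ $13 + 333 @ $12 + 192 @ $11 + 57 @ $11 = $8,529
Ending inventory: 20 @ $11 + 354 @ $10 = $3,760

Ending inventory = $3,760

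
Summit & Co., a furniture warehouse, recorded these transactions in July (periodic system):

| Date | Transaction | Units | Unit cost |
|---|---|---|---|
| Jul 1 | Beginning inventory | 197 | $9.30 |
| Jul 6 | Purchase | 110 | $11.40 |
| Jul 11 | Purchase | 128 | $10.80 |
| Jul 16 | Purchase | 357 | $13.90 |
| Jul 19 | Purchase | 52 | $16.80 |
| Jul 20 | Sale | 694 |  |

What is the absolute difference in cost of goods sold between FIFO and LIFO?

$840.80

FIFO COGS: 197 @ $9.30 + 110 @ $11.40 + 128 @ $10.80 + 259 @ $13.90 = $8,068.60
LIFO COGS: 52 @ $16.80 + 357 @ $13.90 + 128 @ $10.80 + 110 @ $11.40 + 47 @ $9.30 = $8,909.40
Difference = |$8,068.60 − $8,909.40| = $840.80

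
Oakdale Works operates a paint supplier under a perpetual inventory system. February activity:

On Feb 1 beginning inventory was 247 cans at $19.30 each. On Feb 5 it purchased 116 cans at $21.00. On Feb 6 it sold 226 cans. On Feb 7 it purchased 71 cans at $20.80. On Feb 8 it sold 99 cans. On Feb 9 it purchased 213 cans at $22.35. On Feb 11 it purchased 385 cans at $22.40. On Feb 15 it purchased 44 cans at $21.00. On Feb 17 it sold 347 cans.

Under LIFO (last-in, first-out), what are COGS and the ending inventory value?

COGS = $14,287.40; ending inventory = $8,701.05

Feb 6, 226 sold [LIFO — newest first]: 116 @ $21.00 + 110 @ $19.30 = $4,559.00
Feb 8, 99 sold [LIFO — newest first]: 71 @ $20.80 + 28 @ $19.30 = $2,017.20
Feb 17, 347 sold [LIFO — newest first]: 44 @ $21.00 + 303 @ $22.40 = $7,711.20
Total COGS = $4,559.00 + $2,017.20 + $7,711.20 = $14,287.40
Ending inventory: 109 @ $19.30 + 213 @ $22.35 + 82 @ $22.40 = $8,701.05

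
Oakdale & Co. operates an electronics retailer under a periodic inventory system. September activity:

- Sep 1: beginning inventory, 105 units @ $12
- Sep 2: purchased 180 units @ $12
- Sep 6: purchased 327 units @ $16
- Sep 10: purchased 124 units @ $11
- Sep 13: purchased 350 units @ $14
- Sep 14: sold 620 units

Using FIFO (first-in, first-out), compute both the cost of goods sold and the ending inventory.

COGS = $8,740; ending inventory = $6,176

Sep 14, 620 sold [FIFO — oldest first]: 105 @ $12 + 180 @ $12 + 327 @ $16 + 8 @ $11 = $8,740
Ending inventory: 116 @ $11 + 350 @ $14 = $6,176
Check: goods available $14,916 = COGS $8,740 + ending $6,176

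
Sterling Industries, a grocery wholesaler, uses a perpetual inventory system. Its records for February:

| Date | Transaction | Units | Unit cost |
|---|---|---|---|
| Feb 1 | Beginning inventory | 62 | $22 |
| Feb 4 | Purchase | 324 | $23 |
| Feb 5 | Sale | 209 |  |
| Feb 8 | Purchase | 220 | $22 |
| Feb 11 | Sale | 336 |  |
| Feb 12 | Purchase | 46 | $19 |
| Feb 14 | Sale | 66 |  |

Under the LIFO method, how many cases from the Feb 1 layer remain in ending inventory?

41

Feb 5, 209 sold [LIFO — newest first]: 209 @ $23 = $4,807
Feb 11, 336 sold [LIFO — newest first]: 220 @ $22 + 115 @ $23 + 1 @ $22 = $7,507
Feb 14, 66 sold [LIFO — newest first]: 46 @ $19 + 20 @ $22 = $1,314
Total COGS = $4,807 + $7,507 + $1,314 = $13,628
Ending inventory: 41 @ $22 = $902
Check: goods available $14,530 = COGS $13,628 + ending $902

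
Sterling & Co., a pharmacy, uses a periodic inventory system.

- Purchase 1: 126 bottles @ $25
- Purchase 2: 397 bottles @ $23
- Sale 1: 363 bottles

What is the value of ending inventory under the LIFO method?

Sale 1 (363) [LIFO — newest first]: 363 @ $23 = $8,349
Ending inventory: 126 @ $25 + 34 @ $23 = $3,932

Ending inventory = $3,932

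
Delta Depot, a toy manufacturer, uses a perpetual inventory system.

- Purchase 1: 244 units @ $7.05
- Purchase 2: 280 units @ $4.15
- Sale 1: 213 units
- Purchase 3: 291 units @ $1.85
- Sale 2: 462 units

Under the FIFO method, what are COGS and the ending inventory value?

Sale 1 (213) [FIFO — oldest first]: 213 @ $7.05 = $1,501.65
Sale 2 (462) [FIFO — oldest first]: 31 @ $7.05 + 280 @ $4.15 + 151 @ $1.85 = $1,659.90
Total COGS = $1,501.65 + $1,659.90 = $3,161.55
Ending inventory: 140 @ $1.85 = $259.00

COGS = $3,161.55; ending inventory = $259.00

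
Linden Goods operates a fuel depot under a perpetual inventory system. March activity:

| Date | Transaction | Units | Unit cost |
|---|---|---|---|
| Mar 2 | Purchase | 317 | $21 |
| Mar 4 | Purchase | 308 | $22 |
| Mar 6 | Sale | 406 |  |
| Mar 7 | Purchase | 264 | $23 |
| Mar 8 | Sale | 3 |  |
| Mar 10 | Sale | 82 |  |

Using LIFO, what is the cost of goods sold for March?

COGS = $10,789

Mar 6, 406 sold [LIFO — newest first]: 308 @ $22 + 98 @ $21 = $8,834
Mar 8, 3 sold [LIFO — newest first]: 3 @ $23 = $69
Mar 10, 82 sold [LIFO — newest first]: 82 @ $23 = $1,886
Total COGS = $8,834 + $69 + $1,886 = $10,789
Ending inventory: 219 @ $21 + 179 @ $23 = $8,716
Check: goods available $19,505 = COGS $10,789 + ending $8,716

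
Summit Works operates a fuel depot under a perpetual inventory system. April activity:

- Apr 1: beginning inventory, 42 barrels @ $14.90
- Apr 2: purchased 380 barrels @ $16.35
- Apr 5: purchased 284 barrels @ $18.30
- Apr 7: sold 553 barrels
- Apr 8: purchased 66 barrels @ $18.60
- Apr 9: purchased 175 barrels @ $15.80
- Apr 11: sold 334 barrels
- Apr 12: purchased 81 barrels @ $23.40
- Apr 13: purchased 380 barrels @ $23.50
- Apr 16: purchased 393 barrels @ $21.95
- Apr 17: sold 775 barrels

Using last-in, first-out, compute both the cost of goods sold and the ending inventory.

Apr 7, 553 sold [LIFO — newest first]: 284 @ $18.30 + 269 @ $16.35 = $9,595.35
Apr 11, 334 sold [LIFO — newest first]: 175 @ $15.80 + 66 @ $18.60 + 93 @ $16.35 = $5,513.15
Apr 17, 775 sold [LIFO — newest first]: 393 @ $21.95 + 380 @ $23.50 + 2 @ $23.40 = $17,603.15
Total COGS = $9,595.35 + $5,513.15 + $17,603.15 = $32,711.65
Ending inventory: 42 @ $14.90 + 18 @ $16.35 + 79 @ $23.40 = $2,768.70

COGS = $32,711.65; ending inventory = $2,768.70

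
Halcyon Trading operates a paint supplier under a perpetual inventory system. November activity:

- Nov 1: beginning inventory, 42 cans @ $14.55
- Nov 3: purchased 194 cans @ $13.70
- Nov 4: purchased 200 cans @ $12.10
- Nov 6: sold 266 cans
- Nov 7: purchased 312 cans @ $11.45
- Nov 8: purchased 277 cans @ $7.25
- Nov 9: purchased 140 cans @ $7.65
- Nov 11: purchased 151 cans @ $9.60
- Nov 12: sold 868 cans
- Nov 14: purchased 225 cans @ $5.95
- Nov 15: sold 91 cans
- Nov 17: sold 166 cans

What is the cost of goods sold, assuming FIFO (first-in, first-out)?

COGS = $14,236.40

Nov 6, 266 sold [FIFO — oldest first]: 42 @ $14.55 + 194 @ $13.70 + 30 @ $12.10 = $3,631.90
Nov 12, 868 sold [FIFO — oldest first]: 170 @ $12.10 + 312 @ $11.45 + 277 @ $7.25 + 109 @ $7.65 = $8,471.50
Nov 15, 91 sold [FIFO — oldest first]: 31 @ $7.65 + 60 @ $9.60 = $813.15
Nov 17, 166 sold [FIFO — oldest first]: 91 @ $9.60 + 75 @ $5.95 = $1,319.85
Total COGS = $3,631.90 + $8,471.50 + $813.15 + $1,319.85 = $14,236.40
Ending inventory: 150 @ $5.95 = $892.50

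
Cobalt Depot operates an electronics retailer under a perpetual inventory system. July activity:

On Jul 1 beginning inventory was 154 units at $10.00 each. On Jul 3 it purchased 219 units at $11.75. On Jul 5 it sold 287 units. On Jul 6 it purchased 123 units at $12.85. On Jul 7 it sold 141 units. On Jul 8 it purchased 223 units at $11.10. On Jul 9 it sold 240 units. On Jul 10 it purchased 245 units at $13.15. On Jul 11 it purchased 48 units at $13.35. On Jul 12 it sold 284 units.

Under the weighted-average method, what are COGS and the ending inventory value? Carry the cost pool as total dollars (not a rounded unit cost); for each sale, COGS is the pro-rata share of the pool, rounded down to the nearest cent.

After Jul 1: 154 on hand, pool $1,540.00 (≈ $10.0000 each)
After Jul 3: 373 on hand, pool $4,113.25 (≈ $11.0275 each)
Jul 5, sell 287: 287/373 × $4,113.25 → $3,164.88
After Jul 6: 209 on hand, pool $2,528.92 (≈ $12.1001 each)
Jul 7, sell 141: 141/209 × $2,528.92 → $1,706.11
After Jul 8: 291 on hand, pool $3,298.11 (≈ $11.3337 each)
Jul 9, sell 240: 240/291 × $3,298.11 → $2,720.09
After Jul 10: 296 on hand, pool $3,799.77 (≈ $12.8371 each)
After Jul 11: 344 on hand, pool $4,440.57 (≈ $12.9086 each)
Jul 12, sell 284: 284/344 × $4,440.57 → $3,666.05
Total COGS = $3,164.88 + $1,706.11 + $2,720.09 + $3,666.05 = $11,257.13
Ending inventory (cost pool remaining) = $774.52

COGS = $11,257.13; ending inventory = $774.52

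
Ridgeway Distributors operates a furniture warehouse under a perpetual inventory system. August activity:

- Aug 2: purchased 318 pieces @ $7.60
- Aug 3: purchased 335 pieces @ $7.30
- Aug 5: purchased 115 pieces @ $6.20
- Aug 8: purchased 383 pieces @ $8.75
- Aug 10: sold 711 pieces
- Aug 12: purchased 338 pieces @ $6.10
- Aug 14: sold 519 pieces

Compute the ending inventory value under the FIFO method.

Ending inventory = $1,579.90

Aug 10, 711 sold [FIFO — oldest first]: 318 @ $7.60 + 335 @ $7.30 + 58 @ $6.20 = $5,221.90
Aug 14, 519 sold [FIFO — oldest first]: 57 @ $6.20 + 383 @ $8.75 + 79 @ $6.10 = $4,186.55
Total COGS = $5,221.90 + $4,186.55 = $9,408.45
Ending inventory: 259 @ $6.10 = $1,579.90
Check: goods available $10,988.35 = COGS $9,408.45 + ending $1,579.90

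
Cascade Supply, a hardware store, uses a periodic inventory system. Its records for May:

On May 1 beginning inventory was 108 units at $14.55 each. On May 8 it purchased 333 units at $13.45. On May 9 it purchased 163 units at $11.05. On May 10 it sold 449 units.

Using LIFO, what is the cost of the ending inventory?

Ending inventory = $2,203.55

May 10, 449 sold [LIFO — newest first]: 163 @ $11.05 + 286 @ $13.45 = $5,647.85
Ending inventory: 108 @ $14.55 + 47 @ $13.45 = $2,203.55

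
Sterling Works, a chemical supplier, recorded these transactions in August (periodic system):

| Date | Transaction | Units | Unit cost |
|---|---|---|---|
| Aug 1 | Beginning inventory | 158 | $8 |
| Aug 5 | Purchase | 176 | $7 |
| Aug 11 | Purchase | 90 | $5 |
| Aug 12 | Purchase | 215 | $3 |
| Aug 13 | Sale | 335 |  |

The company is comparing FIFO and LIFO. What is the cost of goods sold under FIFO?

FIFO COGS: 158 @ $8 + 176 @ $7 + 1 @ $5 = $2,501
LIFO COGS: 215 @ $3 + 90 @ $5 + 30 @ $7 = $1,305

COGS = $2,501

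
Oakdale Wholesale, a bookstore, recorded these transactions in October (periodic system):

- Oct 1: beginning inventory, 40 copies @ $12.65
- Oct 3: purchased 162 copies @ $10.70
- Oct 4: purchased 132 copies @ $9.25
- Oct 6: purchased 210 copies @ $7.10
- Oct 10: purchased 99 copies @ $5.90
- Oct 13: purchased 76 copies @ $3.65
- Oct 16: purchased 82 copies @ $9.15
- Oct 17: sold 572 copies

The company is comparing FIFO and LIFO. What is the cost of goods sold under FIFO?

COGS = $5,116.60

FIFO COGS: 40 @ $12.65 + 162 @ $10.70 + 132 @ $9.25 + 210 @ $7.10 + 28 @ $5.90 = $5,116.60
LIFO COGS: 82 @ $9.15 + 76 @ $3.65 + 99 @ $5.90 + 210 @ $7.10 + 105 @ $9.25 = $4,074.05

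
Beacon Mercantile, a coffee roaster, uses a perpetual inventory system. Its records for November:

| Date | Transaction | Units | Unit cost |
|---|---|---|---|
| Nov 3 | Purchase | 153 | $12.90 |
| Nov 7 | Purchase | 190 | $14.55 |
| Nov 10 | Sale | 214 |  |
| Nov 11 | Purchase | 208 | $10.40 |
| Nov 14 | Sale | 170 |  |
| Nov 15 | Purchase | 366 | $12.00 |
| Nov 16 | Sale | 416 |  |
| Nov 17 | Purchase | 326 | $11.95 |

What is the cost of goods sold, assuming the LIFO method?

Nov 10, 214 sold [LIFO — newest first]: 190 @ $14.55 + 24 @ $12.90 = $3,074.10
Nov 14, 170 sold [LIFO — newest first]: 170 @ $10.40 = $1,768.00
Nov 16, 416 sold [LIFO — newest first]: 366 @ $12.00 + 38 @ $10.40 + 12 @ $12.90 = $4,942.00
Total COGS = $3,074.10 + $1,768.00 + $4,942.00 = $9,784.10
Ending inventory: 117 @ $12.90 + 326 @ $11.95 = $5,405.00
Check: goods available $15,189.10 = COGS $9,784.10 + ending $5,405.00

COGS = $9,784.10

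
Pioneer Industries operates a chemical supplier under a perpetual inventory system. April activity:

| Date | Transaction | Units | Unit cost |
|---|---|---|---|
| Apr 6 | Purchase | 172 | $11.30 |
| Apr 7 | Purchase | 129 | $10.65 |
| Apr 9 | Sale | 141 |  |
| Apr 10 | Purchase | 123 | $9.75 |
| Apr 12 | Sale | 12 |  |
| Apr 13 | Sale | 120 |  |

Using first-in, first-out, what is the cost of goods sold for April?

Apr 9, 141 sold [FIFO — oldest first]: 141 @ $11.30 = $1,593.30
Apr 12, 12 sold [FIFO — oldest first]: 12 @ $11.30 = $135.60
Apr 13, 120 sold [FIFO — oldest first]: 19 @ $11.30 + 101 @ $10.65 = $1,290.35
Total COGS = $1,593.30 + $135.60 + $1,290.35 = $3,019.25
Ending inventory: 28 @ $10.65 + 123 @ $9.75 = $1,497.45

COGS = $3,019.25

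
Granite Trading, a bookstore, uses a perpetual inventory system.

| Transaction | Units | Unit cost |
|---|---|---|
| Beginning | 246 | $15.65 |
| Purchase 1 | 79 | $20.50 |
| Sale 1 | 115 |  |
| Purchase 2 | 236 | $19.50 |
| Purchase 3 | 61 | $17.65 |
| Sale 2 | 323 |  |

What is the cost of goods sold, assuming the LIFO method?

Sale 1 (115) [LIFO — newest first]: 79 @ $20.50 + 36 @ $15.65 = $2,182.90
Sale 2 (323) [LIFO — newest first]: 61 @ $17.65 + 236 @ $19.50 + 26 @ $15.65 = $6,085.55
Total COGS = $2,182.90 + $6,085.55 = $8,268.45
Ending inventory: 184 @ $15.65 = $2,879.60

COGS = $8,268.45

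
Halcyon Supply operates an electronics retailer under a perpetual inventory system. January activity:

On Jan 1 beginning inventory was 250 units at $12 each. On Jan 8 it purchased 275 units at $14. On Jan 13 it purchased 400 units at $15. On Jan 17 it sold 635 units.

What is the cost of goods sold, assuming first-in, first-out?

Jan 17, 635 sold [FIFO — oldest first]: 250 @ $12 + 275 @ $14 + 110 @ $15 = $8,500
Ending inventory: 290 @ $15 = $4,350

COGS = $8,500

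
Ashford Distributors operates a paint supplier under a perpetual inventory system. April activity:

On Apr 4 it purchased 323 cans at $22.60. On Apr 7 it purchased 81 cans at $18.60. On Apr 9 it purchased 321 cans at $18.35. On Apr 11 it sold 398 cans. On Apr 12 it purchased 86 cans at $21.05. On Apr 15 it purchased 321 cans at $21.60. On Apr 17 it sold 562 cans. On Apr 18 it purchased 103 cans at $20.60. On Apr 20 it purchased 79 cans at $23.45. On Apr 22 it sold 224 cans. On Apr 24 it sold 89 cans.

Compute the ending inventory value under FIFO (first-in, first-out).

Apr 11, 398 sold [FIFO — oldest first]: 323 @ $22.60 + 75 @ $18.60 = $8,694.80
Apr 17, 562 sold [FIFO — oldest first]: 6 @ $18.60 + 321 @ $18.35 + 86 @ $21.05 + 149 @ $21.60 = $11,030.65
Apr 22, 224 sold [FIFO — oldest first]: 172 @ $21.60 + 52 @ $20.60 = $4,786.40
Apr 24, 89 sold [FIFO — oldest first]: 51 @ $20.60 + 38 @ $23.45 = $1,941.70
Total COGS = $8,694.80 + $11,030.65 + $4,786.40 + $1,941.70 = $26,453.55
Ending inventory: 41 @ $23.45 = $961.45

Ending inventory = $961.45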